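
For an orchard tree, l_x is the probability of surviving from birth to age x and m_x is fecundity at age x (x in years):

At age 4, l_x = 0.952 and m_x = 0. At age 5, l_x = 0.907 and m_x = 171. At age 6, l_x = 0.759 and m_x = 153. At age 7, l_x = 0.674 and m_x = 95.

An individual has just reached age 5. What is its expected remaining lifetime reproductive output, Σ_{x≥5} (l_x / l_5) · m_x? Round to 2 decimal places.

369.63

l_5 = 0.907. Conditional survival from age 5 to x is l_x / l_5.
  x=5: (0.907/0.907) × 171 = 171.0000
  x=6: (0.759/0.907) × 153 = 128.0342
  x=7: (0.674/0.907) × 95 = 70.5954
Sum = 171.0000 + 128.0342 + 70.5954 = 369.6295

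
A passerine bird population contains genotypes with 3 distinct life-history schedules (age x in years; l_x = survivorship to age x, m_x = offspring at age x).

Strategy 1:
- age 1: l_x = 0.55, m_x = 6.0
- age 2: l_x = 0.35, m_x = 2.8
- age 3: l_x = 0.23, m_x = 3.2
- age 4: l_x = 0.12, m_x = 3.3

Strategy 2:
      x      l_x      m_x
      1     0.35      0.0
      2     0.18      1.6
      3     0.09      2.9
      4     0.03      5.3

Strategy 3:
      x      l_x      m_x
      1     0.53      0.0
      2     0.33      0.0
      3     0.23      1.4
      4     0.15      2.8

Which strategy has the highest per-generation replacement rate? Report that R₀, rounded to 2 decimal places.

Strategy 1: R₀ = 0.55×6.0 + 0.35×2.8 + 0.23×3.2 + 0.12×3.3 = 5.4120
Strategy 2: R₀ = 0.35×0.0 + 0.18×1.6 + 0.09×2.9 + 0.03×5.3 = 0.7080
Strategy 3: R₀ = 0.53×0.0 + 0.33×0.0 + 0.23×1.4 + 0.15×2.8 = 0.7420
Highest R₀: strategy 1 with 5.4120.

5.41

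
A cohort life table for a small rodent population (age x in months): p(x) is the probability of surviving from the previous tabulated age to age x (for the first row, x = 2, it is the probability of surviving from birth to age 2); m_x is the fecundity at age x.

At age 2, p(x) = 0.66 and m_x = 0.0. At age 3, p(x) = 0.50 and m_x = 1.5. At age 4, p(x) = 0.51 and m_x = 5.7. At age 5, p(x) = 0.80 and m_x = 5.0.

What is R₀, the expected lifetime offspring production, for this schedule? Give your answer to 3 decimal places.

2.128

Survivorship from birth: l_x = p_2·p_3·…·p_x.
  l_2 = 0.66000
  l_3 = 0.33000
  l_4 = 0.16830
  l_5 = 0.13464
R₀ = Σ l_x m_x:
  age 2: 0.66000 × 0.0 = 0.0000
  age 3: 0.33000 × 1.5 = 0.4950
  age 4: 0.16830 × 5.7 = 0.9593
  age 5: 0.13464 × 5.0 = 0.6732
R₀ = 0.0000 + 0.4950 + 0.9593 + 0.6732 = 2.1275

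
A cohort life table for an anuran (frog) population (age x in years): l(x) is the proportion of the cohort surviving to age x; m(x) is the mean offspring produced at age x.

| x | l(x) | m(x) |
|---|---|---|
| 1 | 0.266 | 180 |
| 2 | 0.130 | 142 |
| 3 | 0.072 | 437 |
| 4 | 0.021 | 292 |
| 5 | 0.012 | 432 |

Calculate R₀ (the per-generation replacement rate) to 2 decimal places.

R₀ = Σ l(x) m(x):
  age 1: 0.266 × 180 = 47.8800
  age 2: 0.130 × 142 = 18.4600
  age 3: 0.072 × 437 = 31.4640
  age 4: 0.021 × 292 = 6.1320
  age 5: 0.012 × 432 = 5.1840
R₀ = 47.8800 + 18.4600 + 31.4640 + 6.1320 + 5.1840 = 109.1200

109.12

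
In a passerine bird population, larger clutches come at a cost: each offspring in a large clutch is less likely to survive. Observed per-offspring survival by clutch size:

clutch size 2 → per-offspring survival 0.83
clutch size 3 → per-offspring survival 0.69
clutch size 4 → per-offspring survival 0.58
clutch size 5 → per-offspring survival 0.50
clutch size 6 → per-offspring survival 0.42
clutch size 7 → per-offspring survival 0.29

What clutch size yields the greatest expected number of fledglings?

Expected fledglings = c × s(c):
  c=2: 2 × 0.83 = 1.660
  c=3: 3 × 0.69 = 2.070
  c=4: 4 × 0.58 = 2.320
  c=5: 5 × 0.50 = 2.500
  c=6: 6 × 0.42 = 2.520
  c=7: 7 × 0.29 = 2.030
Maximum at c = 6 (2.520 fledglings).

6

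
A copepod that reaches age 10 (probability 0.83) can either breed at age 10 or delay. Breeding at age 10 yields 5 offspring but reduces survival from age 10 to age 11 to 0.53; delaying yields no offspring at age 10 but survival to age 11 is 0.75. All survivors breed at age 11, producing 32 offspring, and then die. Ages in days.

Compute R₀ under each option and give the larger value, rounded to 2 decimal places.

19.92

breed at age 10: R₀ = 0.83 × (5 + 0.53 × 32) = 0.83 × 21.9600 = 18.2268
delay to age 11: R₀ = 0.83 × (0.75 × 32) = 0.83 × 24.0000 = 19.9200
Higher: delay to age 11 (19.9200).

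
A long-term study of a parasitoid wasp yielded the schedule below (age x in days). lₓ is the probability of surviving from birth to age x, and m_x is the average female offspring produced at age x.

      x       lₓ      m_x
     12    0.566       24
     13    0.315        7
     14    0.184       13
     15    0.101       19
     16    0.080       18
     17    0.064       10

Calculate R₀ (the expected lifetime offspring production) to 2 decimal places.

22.18

R₀ = Σ lₓ m_x:
  age 12: 0.566 × 24 = 13.5840
  age 13: 0.315 × 7 = 2.2050
  age 14: 0.184 × 13 = 2.3920
  age 15: 0.101 × 19 = 1.9190
  age 16: 0.080 × 18 = 1.4400
  age 17: 0.064 × 10 = 0.6400
R₀ = 13.5840 + 2.2050 + 2.3920 + 1.9190 + 1.4400 + 0.6400 = 22.1800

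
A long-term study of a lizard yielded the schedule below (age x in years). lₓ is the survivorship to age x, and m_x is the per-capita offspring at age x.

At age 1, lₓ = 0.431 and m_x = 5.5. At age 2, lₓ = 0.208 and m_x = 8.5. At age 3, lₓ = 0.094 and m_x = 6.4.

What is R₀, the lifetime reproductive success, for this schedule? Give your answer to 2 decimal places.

R₀ = Σ lₓ m_x:
  age 1: 0.431 × 5.5 = 2.3705
  age 2: 0.208 × 8.5 = 1.7680
  age 3: 0.094 × 6.4 = 0.6016
R₀ = 2.3705 + 1.7680 + 0.6016 = 4.7401

4.74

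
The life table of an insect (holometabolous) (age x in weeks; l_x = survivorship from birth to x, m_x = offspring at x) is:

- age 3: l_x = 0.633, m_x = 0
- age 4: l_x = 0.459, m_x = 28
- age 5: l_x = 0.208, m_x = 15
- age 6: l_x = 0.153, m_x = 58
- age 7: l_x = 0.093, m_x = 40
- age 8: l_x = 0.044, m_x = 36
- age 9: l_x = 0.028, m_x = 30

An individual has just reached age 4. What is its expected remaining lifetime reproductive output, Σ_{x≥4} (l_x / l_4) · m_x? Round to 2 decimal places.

l_4 = 0.459. Conditional survival from age 4 to x is l_x / l_4.
  x=4: (0.459/0.459) × 28 = 28.0000
  x=5: (0.208/0.459) × 15 = 6.7974
  x=6: (0.153/0.459) × 58 = 19.3333
  x=7: (0.093/0.459) × 40 = 8.1046
  x=8: (0.044/0.459) × 36 = 3.4510
  x=9: (0.028/0.459) × 30 = 1.8301
Sum = 28.0000 + 6.7974 + 19.3333 + 8.1046 + 3.4510 + 1.8301 = 67.5163

67.52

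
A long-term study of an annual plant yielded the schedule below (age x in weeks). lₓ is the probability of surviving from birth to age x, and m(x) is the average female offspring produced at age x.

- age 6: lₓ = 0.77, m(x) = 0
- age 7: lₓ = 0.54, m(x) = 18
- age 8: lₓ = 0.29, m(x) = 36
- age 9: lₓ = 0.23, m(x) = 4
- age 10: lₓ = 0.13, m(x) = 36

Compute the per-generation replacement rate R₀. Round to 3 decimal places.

R₀ = Σ lₓ m(x):
  age 6: 0.77 × 0 = 0.0000
  age 7: 0.54 × 18 = 9.7200
  age 8: 0.29 × 36 = 10.4400
  age 9: 0.23 × 4 = 0.9200
  age 10: 0.13 × 36 = 4.6800
R₀ = 0.0000 + 9.7200 + 10.4400 + 0.9200 + 4.6800 = 25.7600

25.760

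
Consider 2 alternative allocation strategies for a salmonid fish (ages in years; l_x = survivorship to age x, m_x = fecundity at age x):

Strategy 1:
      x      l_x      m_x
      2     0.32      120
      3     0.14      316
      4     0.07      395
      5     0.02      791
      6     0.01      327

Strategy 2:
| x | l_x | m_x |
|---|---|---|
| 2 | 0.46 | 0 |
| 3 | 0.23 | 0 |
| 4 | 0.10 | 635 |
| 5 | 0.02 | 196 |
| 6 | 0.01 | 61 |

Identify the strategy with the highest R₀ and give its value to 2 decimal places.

Strategy 1: R₀ = 0.32×120 + 0.14×316 + 0.07×395 + 0.02×791 + 0.01×327 = 129.3800
Strategy 2: R₀ = 0.46×0 + 0.23×0 + 0.10×635 + 0.02×196 + 0.01×61 = 68.0300
Highest R₀: strategy 1 with 129.3800.

129.38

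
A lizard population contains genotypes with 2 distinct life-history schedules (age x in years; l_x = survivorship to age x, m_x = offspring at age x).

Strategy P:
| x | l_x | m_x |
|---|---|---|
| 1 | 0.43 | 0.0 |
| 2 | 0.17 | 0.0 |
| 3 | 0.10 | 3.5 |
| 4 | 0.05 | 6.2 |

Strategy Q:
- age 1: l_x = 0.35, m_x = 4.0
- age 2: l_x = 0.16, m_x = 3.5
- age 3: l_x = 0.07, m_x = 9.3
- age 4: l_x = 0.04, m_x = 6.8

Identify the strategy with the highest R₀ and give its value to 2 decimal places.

2.88

Strategy P: R₀ = 0.43×0.0 + 0.17×0.0 + 0.10×3.5 + 0.05×6.2 = 0.6600
Strategy Q: R₀ = 0.35×4.0 + 0.16×3.5 + 0.07×9.3 + 0.04×6.8 = 2.8830
Highest R₀: strategy Q with 2.8830.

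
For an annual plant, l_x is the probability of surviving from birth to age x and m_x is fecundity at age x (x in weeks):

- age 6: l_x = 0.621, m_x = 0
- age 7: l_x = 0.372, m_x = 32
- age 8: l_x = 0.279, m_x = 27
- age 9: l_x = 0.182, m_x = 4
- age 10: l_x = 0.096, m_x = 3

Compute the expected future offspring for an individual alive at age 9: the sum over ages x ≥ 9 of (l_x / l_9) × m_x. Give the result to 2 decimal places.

5.58

l_9 = 0.182. Conditional survival from age 9 to x is l_x / l_9.
  x=9: (0.182/0.182) × 4 = 4.0000
  x=10: (0.096/0.182) × 3 = 1.5824
Sum = 4.0000 + 1.5824 = 5.5824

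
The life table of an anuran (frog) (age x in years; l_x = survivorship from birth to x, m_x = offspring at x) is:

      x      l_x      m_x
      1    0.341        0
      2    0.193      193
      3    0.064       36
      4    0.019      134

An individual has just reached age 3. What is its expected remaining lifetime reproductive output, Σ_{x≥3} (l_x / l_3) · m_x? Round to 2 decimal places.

75.78

l_3 = 0.064. Conditional survival from age 3 to x is l_x / l_3.
  x=3: (0.064/0.064) × 36 = 36.0000
  x=4: (0.019/0.064) × 134 = 39.7812
Sum = 36.0000 + 39.7812 = 75.7812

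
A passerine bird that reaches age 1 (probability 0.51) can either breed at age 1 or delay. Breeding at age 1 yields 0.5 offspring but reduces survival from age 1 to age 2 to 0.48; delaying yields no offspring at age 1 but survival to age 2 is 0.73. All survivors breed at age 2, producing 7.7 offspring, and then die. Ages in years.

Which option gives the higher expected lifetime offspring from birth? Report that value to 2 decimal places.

2.87

breed at age 1: R₀ = 0.51 × (0.5 + 0.48 × 7.7) = 0.51 × 4.1960 = 2.1400
delay to age 2: R₀ = 0.51 × (0.73 × 7.7) = 0.51 × 5.6210 = 2.8667
Higher: delay to age 2 (2.8667).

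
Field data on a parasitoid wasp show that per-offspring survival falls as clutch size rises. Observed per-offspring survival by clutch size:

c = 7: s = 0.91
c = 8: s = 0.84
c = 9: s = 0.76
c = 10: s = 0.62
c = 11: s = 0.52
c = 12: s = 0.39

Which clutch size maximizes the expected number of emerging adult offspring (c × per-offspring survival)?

9

Expected emerging adult offspring = c × s(c):
  c=7: 7 × 0.91 = 6.370
  c=8: 8 × 0.84 = 6.720
  c=9: 9 × 0.76 = 6.840
  c=10: 10 × 0.62 = 6.200
  c=11: 11 × 0.52 = 5.720
  c=12: 12 × 0.39 = 4.680
Maximum at c = 9 (6.840 emerging adult offspring).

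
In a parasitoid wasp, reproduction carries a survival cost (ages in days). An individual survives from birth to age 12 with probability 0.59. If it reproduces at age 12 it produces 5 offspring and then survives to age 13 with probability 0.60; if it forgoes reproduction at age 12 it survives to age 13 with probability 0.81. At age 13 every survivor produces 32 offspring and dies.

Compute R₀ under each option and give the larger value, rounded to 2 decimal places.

breed at age 12: R₀ = 0.59 × (5 + 0.60 × 32) = 0.59 × 24.2000 = 14.2780
delay to age 13: R₀ = 0.59 × (0.81 × 32) = 0.59 × 25.9200 = 15.2928
Higher: delay to age 13 (15.2928).

15.29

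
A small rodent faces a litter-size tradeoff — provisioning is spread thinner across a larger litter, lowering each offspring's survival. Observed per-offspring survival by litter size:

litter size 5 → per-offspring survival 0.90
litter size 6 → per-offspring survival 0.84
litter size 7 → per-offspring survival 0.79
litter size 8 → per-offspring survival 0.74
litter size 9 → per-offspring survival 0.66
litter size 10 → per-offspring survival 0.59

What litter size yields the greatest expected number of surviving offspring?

Expected surviving offspring = c × s(c):
  c=5: 5 × 0.90 = 4.500
  c=6: 6 × 0.84 = 5.040
  c=7: 7 × 0.79 = 5.530
  c=8: 8 × 0.74 = 5.920
  c=9: 9 × 0.66 = 5.940
  c=10: 10 × 0.59 = 5.900
Maximum at c = 9 (5.940 surviving offspring).

9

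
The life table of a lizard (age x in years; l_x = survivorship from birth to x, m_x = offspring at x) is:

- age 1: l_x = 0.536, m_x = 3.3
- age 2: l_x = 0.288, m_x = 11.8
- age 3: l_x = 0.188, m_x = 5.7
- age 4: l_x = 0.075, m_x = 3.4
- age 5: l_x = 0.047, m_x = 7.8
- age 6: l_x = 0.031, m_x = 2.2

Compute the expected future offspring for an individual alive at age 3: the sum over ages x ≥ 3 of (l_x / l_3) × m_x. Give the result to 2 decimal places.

l_3 = 0.188. Conditional survival from age 3 to x is l_x / l_3.
  x=3: (0.188/0.188) × 5.7 = 5.7000
  x=4: (0.075/0.188) × 3.4 = 1.3564
  x=5: (0.047/0.188) × 7.8 = 1.9500
  x=6: (0.031/0.188) × 2.2 = 0.3628
Sum = 5.7000 + 1.3564 + 1.9500 + 0.3628 = 9.3691

9.37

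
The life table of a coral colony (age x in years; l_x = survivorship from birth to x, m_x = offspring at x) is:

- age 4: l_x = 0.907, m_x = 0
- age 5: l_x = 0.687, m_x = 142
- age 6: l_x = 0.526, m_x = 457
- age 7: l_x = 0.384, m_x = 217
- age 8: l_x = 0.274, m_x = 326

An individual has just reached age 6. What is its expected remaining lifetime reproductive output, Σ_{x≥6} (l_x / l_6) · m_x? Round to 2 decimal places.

l_6 = 0.526. Conditional survival from age 6 to x is l_x / l_6.
  x=6: (0.526/0.526) × 457 = 457.0000
  x=7: (0.384/0.526) × 217 = 158.4183
  x=8: (0.274/0.526) × 326 = 169.8175
Sum = 457.0000 + 158.4183 + 169.8175 = 785.2357

785.24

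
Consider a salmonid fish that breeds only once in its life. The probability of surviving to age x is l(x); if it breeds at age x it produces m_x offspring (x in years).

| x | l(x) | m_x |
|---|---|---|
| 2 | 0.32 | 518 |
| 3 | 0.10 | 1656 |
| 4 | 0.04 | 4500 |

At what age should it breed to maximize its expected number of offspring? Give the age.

Expected offspring if breeding at age x = l(x) × m_x:
  age 2: 0.32 × 518 = 165.760
  age 3: 0.10 × 1656 = 165.600
  age 4: 0.04 × 4500 = 180.000
Maximum at age 4 (180.000).

4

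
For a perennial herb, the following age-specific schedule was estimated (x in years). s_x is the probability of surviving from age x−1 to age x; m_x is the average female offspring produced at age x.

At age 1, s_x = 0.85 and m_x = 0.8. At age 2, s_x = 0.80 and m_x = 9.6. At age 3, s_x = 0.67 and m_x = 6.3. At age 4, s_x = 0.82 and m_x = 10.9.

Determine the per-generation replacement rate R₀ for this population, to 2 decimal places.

Survivorship from birth: l_x = s_1·s_2·…·s_x.
  l_1 = 0.85000
  l_2 = 0.68000
  l_3 = 0.45560
  l_4 = 0.37359
R₀ = Σ l_x m_x:
  age 1: 0.85000 × 0.8 = 0.6800
  age 2: 0.68000 × 9.6 = 6.5280
  age 3: 0.45560 × 6.3 = 2.8703
  age 4: 0.37359 × 10.9 = 4.0721
R₀ = 0.6800 + 6.5280 + 2.8703 + 4.0721 = 14.1504

14.15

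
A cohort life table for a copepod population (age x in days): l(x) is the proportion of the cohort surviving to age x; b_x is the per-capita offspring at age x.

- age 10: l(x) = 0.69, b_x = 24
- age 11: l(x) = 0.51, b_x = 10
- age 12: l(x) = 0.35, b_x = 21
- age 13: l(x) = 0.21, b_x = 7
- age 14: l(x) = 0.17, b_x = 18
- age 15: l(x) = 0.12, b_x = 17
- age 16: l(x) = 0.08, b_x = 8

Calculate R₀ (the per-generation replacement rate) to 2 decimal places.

R₀ = Σ l(x) b_x:
  age 10: 0.69 × 24 = 16.5600
  age 11: 0.51 × 10 = 5.1000
  age 12: 0.35 × 21 = 7.3500
  age 13: 0.21 × 7 = 1.4700
  age 14: 0.17 × 18 = 3.0600
  age 15: 0.12 × 17 = 2.0400
  age 16: 0.08 × 8 = 0.6400
R₀ = 16.5600 + 5.1000 + 7.3500 + 1.4700 + 3.0600 + 2.0400 + 0.6400 = 36.2200

36.22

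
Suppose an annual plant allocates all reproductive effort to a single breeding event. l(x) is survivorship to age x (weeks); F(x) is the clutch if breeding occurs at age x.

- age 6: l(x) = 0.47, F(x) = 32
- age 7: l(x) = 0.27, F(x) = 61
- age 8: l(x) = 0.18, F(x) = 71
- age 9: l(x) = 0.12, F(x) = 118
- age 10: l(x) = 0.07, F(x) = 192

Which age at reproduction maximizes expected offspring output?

Expected offspring if breeding at age x = l(x) × F(x):
  age 6: 0.47 × 32 = 15.040
  age 7: 0.27 × 61 = 16.470
  age 8: 0.18 × 71 = 12.780
  age 9: 0.12 × 118 = 14.160
  age 10: 0.07 × 192 = 13.440
Maximum at age 7 (16.470).

7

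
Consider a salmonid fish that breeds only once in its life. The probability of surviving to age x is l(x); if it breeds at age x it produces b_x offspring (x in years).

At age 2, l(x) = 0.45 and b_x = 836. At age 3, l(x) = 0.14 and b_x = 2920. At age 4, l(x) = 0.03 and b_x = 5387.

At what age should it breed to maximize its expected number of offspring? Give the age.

Expected offspring if breeding at age x = l(x) × b_x:
  age 2: 0.45 × 836 = 376.200
  age 3: 0.14 × 2920 = 408.800
  age 4: 0.03 × 5387 = 161.610
Maximum at age 3 (408.800).

3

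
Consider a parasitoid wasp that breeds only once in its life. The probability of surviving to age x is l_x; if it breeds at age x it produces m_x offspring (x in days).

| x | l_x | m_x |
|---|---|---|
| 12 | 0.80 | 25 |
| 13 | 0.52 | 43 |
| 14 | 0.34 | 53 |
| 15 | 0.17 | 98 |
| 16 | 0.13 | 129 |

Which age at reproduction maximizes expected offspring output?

13

Expected offspring if breeding at age x = l_x × m_x:
  age 12: 0.80 × 25 = 20.000
  age 13: 0.52 × 43 = 22.360
  age 14: 0.34 × 53 = 18.020
  age 15: 0.17 × 98 = 16.660
  age 16: 0.13 × 129 = 16.770
Maximum at age 13 (22.360).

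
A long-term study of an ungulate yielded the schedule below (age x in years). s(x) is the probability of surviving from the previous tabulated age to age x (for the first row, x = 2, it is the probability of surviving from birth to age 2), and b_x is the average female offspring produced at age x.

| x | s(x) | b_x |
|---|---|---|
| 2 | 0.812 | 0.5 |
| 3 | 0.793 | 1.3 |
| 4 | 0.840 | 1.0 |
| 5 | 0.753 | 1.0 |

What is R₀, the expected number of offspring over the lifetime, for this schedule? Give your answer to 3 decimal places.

2.191

Survivorship from birth: l_x = s_2·s_3·…·s_x.
  l_2 = 0.81200
  l_3 = 0.64392
  l_4 = 0.54089
  l_5 = 0.40729
R₀ = Σ l_x b_x:
  age 2: 0.81200 × 0.5 = 0.4060
  age 3: 0.64392 × 1.3 = 0.8371
  age 4: 0.54089 × 1.0 = 0.5409
  age 5: 0.40729 × 1.0 = 0.4073
R₀ = 0.4060 + 0.8371 + 0.5409 + 0.4073 = 2.1913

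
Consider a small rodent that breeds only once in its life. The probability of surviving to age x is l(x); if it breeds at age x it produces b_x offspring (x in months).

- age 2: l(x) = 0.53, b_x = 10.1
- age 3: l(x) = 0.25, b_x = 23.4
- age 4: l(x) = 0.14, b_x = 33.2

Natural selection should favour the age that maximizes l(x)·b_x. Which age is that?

3

Expected offspring if breeding at age x = l(x) × b_x:
  age 2: 0.53 × 10.1 = 5.353
  age 3: 0.25 × 23.4 = 5.850
  age 4: 0.14 × 33.2 = 4.648
Maximum at age 3 (5.850).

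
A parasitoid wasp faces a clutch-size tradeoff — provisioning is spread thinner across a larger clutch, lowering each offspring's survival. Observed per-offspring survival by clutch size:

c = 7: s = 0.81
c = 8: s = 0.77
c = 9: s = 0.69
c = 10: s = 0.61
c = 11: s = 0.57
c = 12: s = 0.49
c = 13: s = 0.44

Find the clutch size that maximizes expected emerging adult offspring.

Expected emerging adult offspring = c × s(c):
  c=7: 7 × 0.81 = 5.670
  c=8: 8 × 0.77 = 6.160
  c=9: 9 × 0.69 = 6.210
  c=10: 10 × 0.61 = 6.100
  c=11: 11 × 0.57 = 6.270
  c=12: 12 × 0.49 = 5.880
  c=13: 13 × 0.44 = 5.720
Maximum at c = 11 (6.270 emerging adult offspring).

11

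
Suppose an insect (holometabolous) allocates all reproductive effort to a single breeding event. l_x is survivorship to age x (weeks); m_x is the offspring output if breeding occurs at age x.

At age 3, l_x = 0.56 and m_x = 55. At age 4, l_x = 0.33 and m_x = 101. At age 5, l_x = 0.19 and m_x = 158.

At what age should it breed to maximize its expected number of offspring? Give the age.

4

Expected offspring if breeding at age x = l_x × m_x:
  age 3: 0.56 × 55 = 30.800
  age 4: 0.33 × 101 = 33.330
  age 5: 0.19 × 158 = 30.020
Maximum at age 4 (33.330).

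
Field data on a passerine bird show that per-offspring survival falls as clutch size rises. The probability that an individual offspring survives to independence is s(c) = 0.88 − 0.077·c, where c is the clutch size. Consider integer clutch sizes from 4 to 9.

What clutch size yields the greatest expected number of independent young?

Expected independent young = c × s(c):
  c=4: 4 × 0.572 = 2.288
  c=5: 5 × 0.495 = 2.475
  c=6: 6 × 0.418 = 2.508
  c=7: 7 × 0.341 = 2.387
  c=8: 8 × 0.264 = 2.112
  c=9: 9 × 0.187 = 1.683
Maximum at c = 6 (2.508 independent young).

6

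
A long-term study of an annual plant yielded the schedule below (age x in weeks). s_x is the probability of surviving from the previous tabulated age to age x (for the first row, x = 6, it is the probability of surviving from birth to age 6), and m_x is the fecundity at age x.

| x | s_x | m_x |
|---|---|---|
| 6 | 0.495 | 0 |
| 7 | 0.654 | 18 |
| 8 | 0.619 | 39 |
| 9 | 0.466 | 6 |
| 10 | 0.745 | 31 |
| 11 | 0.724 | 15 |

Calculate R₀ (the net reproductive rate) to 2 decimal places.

Survivorship from birth: l_x = s_6·s_7·…·s_x.
  l_6 = 0.49500
  l_7 = 0.32373
  l_8 = 0.20039
  l_9 = 0.09338
  l_10 = 0.06957
  l_11 = 0.05037
R₀ = Σ l_x m_x:
  age 6: 0.49500 × 0 = 0.0000
  age 7: 0.32373 × 18 = 5.8271
  age 8: 0.20039 × 39 = 7.8152
  age 9: 0.09338 × 6 = 0.5603
  age 10: 0.06957 × 31 = 2.1567
  age 11: 0.05037 × 15 = 0.7555
R₀ = 0.0000 + 5.8271 + 7.8152 + 0.5603 + 2.1567 + 0.7555 = 17.1149

17.11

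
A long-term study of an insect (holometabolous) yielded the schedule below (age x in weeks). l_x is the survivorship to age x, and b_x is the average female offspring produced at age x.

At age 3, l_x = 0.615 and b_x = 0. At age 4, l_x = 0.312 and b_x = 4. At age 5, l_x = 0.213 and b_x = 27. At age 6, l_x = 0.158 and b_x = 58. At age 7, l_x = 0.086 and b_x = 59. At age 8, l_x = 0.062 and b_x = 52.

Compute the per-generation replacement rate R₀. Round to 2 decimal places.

24.46

R₀ = Σ l_x b_x:
  age 3: 0.615 × 0 = 0.0000
  age 4: 0.312 × 4 = 1.2480
  age 5: 0.213 × 27 = 5.7510
  age 6: 0.158 × 58 = 9.1640
  age 7: 0.086 × 59 = 5.0740
  age 8: 0.062 × 52 = 3.2240
R₀ = 0.0000 + 1.2480 + 5.7510 + 9.1640 + 5.0740 + 3.2240 = 24.4610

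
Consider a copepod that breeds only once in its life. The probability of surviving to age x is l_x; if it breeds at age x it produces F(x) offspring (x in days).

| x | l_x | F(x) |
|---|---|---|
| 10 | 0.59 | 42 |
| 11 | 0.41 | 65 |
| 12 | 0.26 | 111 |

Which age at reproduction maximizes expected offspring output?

Expected offspring if breeding at age x = l_x × F(x):
  age 10: 0.59 × 42 = 24.780
  age 11: 0.41 × 65 = 26.650
  age 12: 0.26 × 111 = 28.860
Maximum at age 12 (28.860).

12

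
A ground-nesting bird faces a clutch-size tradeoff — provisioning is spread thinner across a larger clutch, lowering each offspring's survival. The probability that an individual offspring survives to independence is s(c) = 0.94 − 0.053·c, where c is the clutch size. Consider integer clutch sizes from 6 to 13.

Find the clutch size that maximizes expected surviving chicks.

Expected surviving chicks = c × s(c):
  c=6: 6 × 0.622 = 3.732
  c=7: 7 × 0.569 = 3.983
  c=8: 8 × 0.516 = 4.128
  c=9: 9 × 0.463 = 4.167
  c=10: 10 × 0.410 = 4.100
  c=11: 11 × 0.357 = 3.927
  c=12: 12 × 0.304 = 3.648
  c=13: 13 × 0.251 = 3.263
Maximum at c = 9 (4.167 surviving chicks).

9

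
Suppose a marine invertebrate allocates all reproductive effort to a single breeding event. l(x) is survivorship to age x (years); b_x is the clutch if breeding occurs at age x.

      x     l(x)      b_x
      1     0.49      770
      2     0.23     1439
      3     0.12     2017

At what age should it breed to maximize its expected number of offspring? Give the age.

Expected offspring if breeding at age x = l(x) × b_x:
  age 1: 0.49 × 770 = 377.300
  age 2: 0.23 × 1439 = 330.970
  age 3: 0.12 × 2017 = 242.040
Maximum at age 1 (377.300).

1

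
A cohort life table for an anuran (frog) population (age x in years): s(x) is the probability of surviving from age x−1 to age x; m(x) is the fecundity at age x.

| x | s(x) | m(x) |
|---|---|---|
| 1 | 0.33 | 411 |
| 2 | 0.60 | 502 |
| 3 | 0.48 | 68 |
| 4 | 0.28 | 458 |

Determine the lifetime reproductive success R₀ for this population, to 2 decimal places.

253.68

Survivorship from birth: l_x = s_1·s_2·…·s_x.
  l_1 = 0.33000
  l_2 = 0.19800
  l_3 = 0.09504
  l_4 = 0.02661
R₀ = Σ l_x m(x):
  age 1: 0.33000 × 411 = 135.6300
  age 2: 0.19800 × 502 = 99.3960
  age 3: 0.09504 × 68 = 6.4627
  age 4: 0.02661 × 458 = 12.1874
R₀ = 135.6300 + 99.3960 + 6.4627 + 12.1874 = 253.6761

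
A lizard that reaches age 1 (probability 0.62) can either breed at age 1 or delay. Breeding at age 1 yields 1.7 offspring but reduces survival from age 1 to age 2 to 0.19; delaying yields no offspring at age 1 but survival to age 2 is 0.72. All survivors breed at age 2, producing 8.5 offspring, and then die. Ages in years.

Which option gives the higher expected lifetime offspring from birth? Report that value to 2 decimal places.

breed at age 1: R₀ = 0.62 × (1.7 + 0.19 × 8.5) = 0.62 × 3.3150 = 2.0553
delay to age 2: R₀ = 0.62 × (0.72 × 8.5) = 0.62 × 6.1200 = 3.7944
Higher: delay to age 2 (3.7944).

3.79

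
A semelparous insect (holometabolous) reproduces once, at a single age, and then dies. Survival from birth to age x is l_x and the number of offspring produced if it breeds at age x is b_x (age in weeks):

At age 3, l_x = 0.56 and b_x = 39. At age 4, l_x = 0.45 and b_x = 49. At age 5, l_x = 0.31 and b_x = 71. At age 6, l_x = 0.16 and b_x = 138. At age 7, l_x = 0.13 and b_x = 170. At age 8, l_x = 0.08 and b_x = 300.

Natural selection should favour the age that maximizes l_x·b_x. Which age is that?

8

Expected offspring if breeding at age x = l_x × b_x:
  age 3: 0.56 × 39 = 21.840
  age 4: 0.45 × 49 = 22.050
  age 5: 0.31 × 71 = 22.010
  age 6: 0.16 × 138 = 22.080
  age 7: 0.13 × 170 = 22.100
  age 8: 0.08 × 300 = 24.000
Maximum at age 8 (24.000).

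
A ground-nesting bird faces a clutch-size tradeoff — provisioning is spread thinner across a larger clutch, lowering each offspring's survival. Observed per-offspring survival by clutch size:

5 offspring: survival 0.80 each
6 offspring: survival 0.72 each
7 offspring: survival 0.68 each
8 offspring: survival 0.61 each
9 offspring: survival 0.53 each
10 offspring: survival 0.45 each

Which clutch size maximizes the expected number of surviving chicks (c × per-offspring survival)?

8

Expected surviving chicks = c × s(c):
  c=5: 5 × 0.80 = 4.000
  c=6: 6 × 0.72 = 4.320
  c=7: 7 × 0.68 = 4.760
  c=8: 8 × 0.61 = 4.880
  c=9: 9 × 0.53 = 4.770
  c=10: 10 × 0.45 = 4.500
Maximum at c = 8 (4.880 surviving chicks).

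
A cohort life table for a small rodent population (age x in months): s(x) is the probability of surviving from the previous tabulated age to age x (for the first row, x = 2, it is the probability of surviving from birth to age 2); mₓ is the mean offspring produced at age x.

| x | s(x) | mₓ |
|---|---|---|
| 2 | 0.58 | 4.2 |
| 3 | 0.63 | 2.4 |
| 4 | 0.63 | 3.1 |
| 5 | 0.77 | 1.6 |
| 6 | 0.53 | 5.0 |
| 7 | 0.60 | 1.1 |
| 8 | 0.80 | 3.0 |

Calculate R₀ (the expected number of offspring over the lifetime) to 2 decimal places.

Survivorship from birth: l_x = s_2·s_3·…·s_x.
  l_2 = 0.58000
  l_3 = 0.36540
  l_4 = 0.23020
  l_5 = 0.17726
  l_6 = 0.09395
  l_7 = 0.05637
  l_8 = 0.04509
R₀ = Σ l_x mₓ:
  age 2: 0.58000 × 4.2 = 2.4360
  age 3: 0.36540 × 2.4 = 0.8770
  age 4: 0.23020 × 3.1 = 0.7136
  age 5: 0.17726 × 1.6 = 0.2836
  age 6: 0.09395 × 5.0 = 0.4698
  age 7: 0.05637 × 1.1 = 0.0620
  age 8: 0.04509 × 3.0 = 0.1353
R₀ = 2.4360 + 0.8770 + 0.7136 + 0.2836 + 0.4698 + 0.0620 + 0.1353 = 4.9772

4.98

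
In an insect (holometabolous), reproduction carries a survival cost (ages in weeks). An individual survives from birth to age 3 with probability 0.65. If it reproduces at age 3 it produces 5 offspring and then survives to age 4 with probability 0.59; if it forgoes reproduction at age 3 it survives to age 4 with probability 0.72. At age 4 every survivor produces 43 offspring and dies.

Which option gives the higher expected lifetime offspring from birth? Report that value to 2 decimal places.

20.12

breed at age 3: R₀ = 0.65 × (5 + 0.59 × 43) = 0.65 × 30.3700 = 19.7405
delay to age 4: R₀ = 0.65 × (0.72 × 43) = 0.65 × 30.9600 = 20.1240
Higher: delay to age 4 (20.1240).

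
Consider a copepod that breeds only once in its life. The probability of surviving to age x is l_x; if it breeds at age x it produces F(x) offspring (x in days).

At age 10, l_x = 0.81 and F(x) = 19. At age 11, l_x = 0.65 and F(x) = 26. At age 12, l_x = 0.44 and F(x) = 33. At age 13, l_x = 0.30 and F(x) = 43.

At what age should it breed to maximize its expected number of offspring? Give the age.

Expected offspring if breeding at age x = l_x × F(x):
  age 10: 0.81 × 19 = 15.390
  age 11: 0.65 × 26 = 16.900
  age 12: 0.44 × 33 = 14.520
  age 13: 0.30 × 43 = 12.900
Maximum at age 11 (16.900).

11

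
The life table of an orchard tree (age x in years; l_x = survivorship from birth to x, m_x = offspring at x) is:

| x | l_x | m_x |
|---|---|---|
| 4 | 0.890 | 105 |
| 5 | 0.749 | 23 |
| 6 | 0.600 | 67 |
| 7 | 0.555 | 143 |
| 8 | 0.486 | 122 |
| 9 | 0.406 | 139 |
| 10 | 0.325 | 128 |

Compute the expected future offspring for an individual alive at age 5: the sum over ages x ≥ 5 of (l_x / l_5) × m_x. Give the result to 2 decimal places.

l_5 = 0.749. Conditional survival from age 5 to x is l_x / l_5.
  x=5: (0.749/0.749) × 23 = 23.0000
  x=6: (0.600/0.749) × 67 = 53.6716
  x=7: (0.555/0.749) × 143 = 105.9613
  x=8: (0.486/0.749) × 122 = 79.1615
  x=9: (0.406/0.749) × 139 = 75.3458
  x=10: (0.325/0.749) × 128 = 55.5407
Sum = 23.0000 + 53.6716 + 105.9613 + 79.1615 + 75.3458 + 55.5407 = 392.6809

392.68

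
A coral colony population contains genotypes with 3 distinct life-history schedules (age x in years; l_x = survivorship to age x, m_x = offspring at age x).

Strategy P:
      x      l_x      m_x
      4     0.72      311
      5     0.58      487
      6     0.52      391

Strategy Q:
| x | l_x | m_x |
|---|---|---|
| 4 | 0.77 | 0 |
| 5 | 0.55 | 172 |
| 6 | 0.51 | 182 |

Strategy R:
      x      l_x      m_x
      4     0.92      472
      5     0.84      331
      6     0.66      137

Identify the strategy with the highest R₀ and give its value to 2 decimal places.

802.70

Strategy P: R₀ = 0.72×311 + 0.58×487 + 0.52×391 = 709.7000
Strategy Q: R₀ = 0.77×0 + 0.55×172 + 0.51×182 = 187.4200
Strategy R: R₀ = 0.92×472 + 0.84×331 + 0.66×137 = 802.7000
Highest R₀: strategy R with 802.7000.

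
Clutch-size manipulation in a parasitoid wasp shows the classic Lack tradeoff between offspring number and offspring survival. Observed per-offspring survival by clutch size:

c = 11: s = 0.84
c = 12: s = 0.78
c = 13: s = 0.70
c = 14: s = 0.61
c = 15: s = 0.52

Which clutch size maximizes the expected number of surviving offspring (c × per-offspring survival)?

12

Expected surviving offspring = c × s(c):
  c=11: 11 × 0.84 = 9.240
  c=12: 12 × 0.78 = 9.360
  c=13: 13 × 0.70 = 9.100
  c=14: 14 × 0.61 = 8.540
  c=15: 15 × 0.52 = 7.800
Maximum at c = 12 (9.360 surviving offspring).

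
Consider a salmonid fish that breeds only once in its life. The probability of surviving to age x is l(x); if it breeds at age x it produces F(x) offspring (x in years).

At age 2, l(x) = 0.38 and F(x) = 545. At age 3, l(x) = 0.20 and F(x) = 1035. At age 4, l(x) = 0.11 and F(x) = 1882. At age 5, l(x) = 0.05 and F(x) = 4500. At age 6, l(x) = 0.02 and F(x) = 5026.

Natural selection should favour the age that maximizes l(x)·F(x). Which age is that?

5

Expected offspring if breeding at age x = l(x) × F(x):
  age 2: 0.38 × 545 = 207.100
  age 3: 0.20 × 1035 = 207.000
  age 4: 0.11 × 1882 = 207.020
  age 5: 0.05 × 4500 = 225.000
  age 6: 0.02 × 5026 = 100.520
Maximum at age 5 (225.000).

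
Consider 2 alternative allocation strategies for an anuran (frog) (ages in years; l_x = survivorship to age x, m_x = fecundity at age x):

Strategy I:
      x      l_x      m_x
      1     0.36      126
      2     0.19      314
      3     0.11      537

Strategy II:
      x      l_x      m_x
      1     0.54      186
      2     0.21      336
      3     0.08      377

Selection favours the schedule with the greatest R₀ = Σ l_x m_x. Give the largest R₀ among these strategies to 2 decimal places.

Strategy I: R₀ = 0.36×126 + 0.19×314 + 0.11×537 = 164.0900
Strategy II: R₀ = 0.54×186 + 0.21×336 + 0.08×377 = 201.1600
Highest R₀: strategy II with 201.1600.

201.16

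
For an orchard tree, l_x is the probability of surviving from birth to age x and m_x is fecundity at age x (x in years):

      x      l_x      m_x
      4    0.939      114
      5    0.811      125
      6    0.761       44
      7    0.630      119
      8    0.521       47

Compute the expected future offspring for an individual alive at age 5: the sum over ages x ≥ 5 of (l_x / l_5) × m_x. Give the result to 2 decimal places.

288.92

l_5 = 0.811. Conditional survival from age 5 to x is l_x / l_5.
  x=5: (0.811/0.811) × 125 = 125.0000
  x=6: (0.761/0.811) × 44 = 41.2873
  x=7: (0.630/0.811) × 119 = 92.4414
  x=8: (0.521/0.811) × 47 = 30.1936
Sum = 125.0000 + 41.2873 + 92.4414 + 30.1936 = 288.9223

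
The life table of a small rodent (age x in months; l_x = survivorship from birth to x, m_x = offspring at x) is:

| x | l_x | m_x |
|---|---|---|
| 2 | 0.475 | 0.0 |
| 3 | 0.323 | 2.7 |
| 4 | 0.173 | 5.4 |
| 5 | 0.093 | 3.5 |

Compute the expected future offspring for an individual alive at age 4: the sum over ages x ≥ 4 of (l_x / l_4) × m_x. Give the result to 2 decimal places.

l_4 = 0.173. Conditional survival from age 4 to x is l_x / l_4.
  x=4: (0.173/0.173) × 5.4 = 5.4000
  x=5: (0.093/0.173) × 3.5 = 1.8815
Sum = 5.4000 + 1.8815 = 7.2815

7.28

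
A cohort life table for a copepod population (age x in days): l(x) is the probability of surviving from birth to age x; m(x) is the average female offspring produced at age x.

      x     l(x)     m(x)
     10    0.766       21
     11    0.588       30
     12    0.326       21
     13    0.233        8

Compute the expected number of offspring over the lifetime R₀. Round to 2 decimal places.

R₀ = Σ l(x) m(x):
  age 10: 0.766 × 21 = 16.0860
  age 11: 0.588 × 30 = 17.6400
  age 12: 0.326 × 21 = 6.8460
  age 13: 0.233 × 8 = 1.8640
R₀ = 16.0860 + 17.6400 + 6.8460 + 1.8640 = 42.4360

42.44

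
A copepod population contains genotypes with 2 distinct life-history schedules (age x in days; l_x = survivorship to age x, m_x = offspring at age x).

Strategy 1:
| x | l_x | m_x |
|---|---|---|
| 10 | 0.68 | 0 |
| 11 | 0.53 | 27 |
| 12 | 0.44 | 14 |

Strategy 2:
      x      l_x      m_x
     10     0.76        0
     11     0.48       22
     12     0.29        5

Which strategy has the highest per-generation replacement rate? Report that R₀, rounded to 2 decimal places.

20.47

Strategy 1: R₀ = 0.68×0 + 0.53×27 + 0.44×14 = 20.4700
Strategy 2: R₀ = 0.76×0 + 0.48×22 + 0.29×5 = 12.0100
Highest R₀: strategy 1 with 20.4700.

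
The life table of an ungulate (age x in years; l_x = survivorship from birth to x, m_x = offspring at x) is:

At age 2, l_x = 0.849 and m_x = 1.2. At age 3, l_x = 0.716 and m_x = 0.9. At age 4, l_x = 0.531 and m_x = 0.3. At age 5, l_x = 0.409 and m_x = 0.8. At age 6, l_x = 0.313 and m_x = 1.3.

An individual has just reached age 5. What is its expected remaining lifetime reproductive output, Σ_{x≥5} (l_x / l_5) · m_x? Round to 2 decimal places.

1.79

l_5 = 0.409. Conditional survival from age 5 to x is l_x / l_5.
  x=5: (0.409/0.409) × 0.8 = 0.8000
  x=6: (0.313/0.409) × 1.3 = 0.9949
Sum = 0.8000 + 0.9949 = 1.7949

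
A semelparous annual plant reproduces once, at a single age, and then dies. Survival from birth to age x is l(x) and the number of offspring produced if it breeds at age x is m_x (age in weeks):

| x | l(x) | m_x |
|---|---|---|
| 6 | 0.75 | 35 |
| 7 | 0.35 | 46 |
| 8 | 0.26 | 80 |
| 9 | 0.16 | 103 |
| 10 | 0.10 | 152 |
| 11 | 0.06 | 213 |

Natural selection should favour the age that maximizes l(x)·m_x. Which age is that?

6

Expected offspring if breeding at age x = l(x) × m_x:
  age 6: 0.75 × 35 = 26.250
  age 7: 0.35 × 46 = 16.100
  age 8: 0.26 × 80 = 20.800
  age 9: 0.16 × 103 = 16.480
  age 10: 0.10 × 152 = 15.200
  age 11: 0.06 × 213 = 12.780
Maximum at age 6 (26.250).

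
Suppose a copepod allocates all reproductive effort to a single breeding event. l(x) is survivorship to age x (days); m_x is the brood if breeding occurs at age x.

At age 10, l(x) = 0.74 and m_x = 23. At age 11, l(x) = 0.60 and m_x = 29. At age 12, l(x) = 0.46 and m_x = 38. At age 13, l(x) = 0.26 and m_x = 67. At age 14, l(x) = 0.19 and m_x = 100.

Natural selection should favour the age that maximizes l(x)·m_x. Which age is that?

Expected offspring if breeding at age x = l(x) × m_x:
  age 10: 0.74 × 23 = 17.020
  age 11: 0.60 × 29 = 17.400
  age 12: 0.46 × 38 = 17.480
  age 13: 0.26 × 67 = 17.420
  age 14: 0.19 × 100 = 19.000
Maximum at age 14 (19.000).

14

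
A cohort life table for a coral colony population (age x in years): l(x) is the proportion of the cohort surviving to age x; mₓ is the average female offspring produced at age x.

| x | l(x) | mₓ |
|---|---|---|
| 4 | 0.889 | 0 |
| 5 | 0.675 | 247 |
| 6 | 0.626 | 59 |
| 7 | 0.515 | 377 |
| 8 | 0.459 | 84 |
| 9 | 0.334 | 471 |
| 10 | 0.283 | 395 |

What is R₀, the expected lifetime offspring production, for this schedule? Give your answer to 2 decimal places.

R₀ = Σ l(x) mₓ:
  age 4: 0.889 × 0 = 0.0000
  age 5: 0.675 × 247 = 166.7250
  age 6: 0.626 × 59 = 36.9340
  age 7: 0.515 × 377 = 194.1550
  age 8: 0.459 × 84 = 38.5560
  age 9: 0.334 × 471 = 157.3140
  age 10: 0.283 × 395 = 111.7850
R₀ = 0.0000 + 166.7250 + 36.9340 + 194.1550 + 38.5560 + 157.3140 + 111.7850 = 705.4690

705.47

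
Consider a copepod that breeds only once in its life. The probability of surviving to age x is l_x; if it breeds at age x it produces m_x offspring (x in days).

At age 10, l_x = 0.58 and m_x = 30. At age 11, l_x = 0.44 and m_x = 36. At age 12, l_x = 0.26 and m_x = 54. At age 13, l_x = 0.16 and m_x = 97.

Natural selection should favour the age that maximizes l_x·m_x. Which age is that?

10

Expected offspring if breeding at age x = l_x × m_x:
  age 10: 0.58 × 30 = 17.400
  age 11: 0.44 × 36 = 15.840
  age 12: 0.26 × 54 = 14.040
  age 13: 0.16 × 97 = 15.520
Maximum at age 10 (17.400).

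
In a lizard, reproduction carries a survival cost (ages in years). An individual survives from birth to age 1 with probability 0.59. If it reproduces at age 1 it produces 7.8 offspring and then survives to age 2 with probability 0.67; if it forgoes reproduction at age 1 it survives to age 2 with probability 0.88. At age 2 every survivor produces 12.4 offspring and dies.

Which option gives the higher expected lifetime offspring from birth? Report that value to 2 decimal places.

9.50

breed at age 1: R₀ = 0.59 × (7.8 + 0.67 × 12.4) = 0.59 × 16.1080 = 9.5037
delay to age 2: R₀ = 0.59 × (0.88 × 12.4) = 0.59 × 10.9120 = 6.4381
Higher: breed at age 1 (9.5037).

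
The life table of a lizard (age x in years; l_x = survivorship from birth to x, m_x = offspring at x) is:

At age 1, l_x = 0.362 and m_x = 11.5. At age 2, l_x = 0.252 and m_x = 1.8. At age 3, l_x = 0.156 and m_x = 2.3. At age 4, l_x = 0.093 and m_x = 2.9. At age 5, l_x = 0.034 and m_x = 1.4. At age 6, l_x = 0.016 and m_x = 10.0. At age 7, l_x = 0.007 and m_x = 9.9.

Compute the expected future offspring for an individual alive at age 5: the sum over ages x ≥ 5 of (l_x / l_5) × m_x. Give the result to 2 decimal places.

l_5 = 0.034. Conditional survival from age 5 to x is l_x / l_5.
  x=5: (0.034/0.034) × 1.4 = 1.4000
  x=6: (0.016/0.034) × 10.0 = 4.7059
  x=7: (0.007/0.034) × 9.9 = 2.0382
Sum = 1.4000 + 4.7059 + 2.0382 = 8.1441

8.14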